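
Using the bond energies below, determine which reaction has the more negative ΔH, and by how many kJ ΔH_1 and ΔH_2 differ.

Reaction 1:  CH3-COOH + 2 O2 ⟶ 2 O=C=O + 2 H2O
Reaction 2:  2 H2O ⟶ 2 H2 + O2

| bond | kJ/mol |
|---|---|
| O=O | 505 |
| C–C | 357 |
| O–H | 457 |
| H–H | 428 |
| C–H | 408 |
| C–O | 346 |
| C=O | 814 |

Reaction 1:
  Bonds broken (reactants):
    C–C: 1 × 357 = 357
    C–H: 3 × 408 = 1224
    C–O: 1 × 346 = 346
    C=O: 1 × 814 = 814
    O–H: 1 × 457 = 457
    O=O: 2 × 505 = 1010
    Σ(broken) = 4208 kJ
  Bonds formed (products):
    C=O: 4 × 814 = 3256
    O–H: 4 × 457 = 1828
    Σ(formed) = 5084 kJ
  ΔH_1 = 4208 − 5084 = −876 kJ
Reaction 2:
  Bonds broken (reactants):
    O–H: 4 × 457 = 1828
    Σ(broken) = 1828 kJ
  Bonds formed (products):
    H–H: 2 × 428 = 856
    O=O: 1 × 505 = 505
    Σ(formed) = 1361 kJ
  ΔH_2 = 1828 − 1361 = +467 kJ
ΔH_1 − ΔH_2 = −1343 kJ, so reaction 1 has the more negative ΔH; |ΔH_1 − ΔH_2| = 1343 kJ.

Reaction 1, by 1343 kJ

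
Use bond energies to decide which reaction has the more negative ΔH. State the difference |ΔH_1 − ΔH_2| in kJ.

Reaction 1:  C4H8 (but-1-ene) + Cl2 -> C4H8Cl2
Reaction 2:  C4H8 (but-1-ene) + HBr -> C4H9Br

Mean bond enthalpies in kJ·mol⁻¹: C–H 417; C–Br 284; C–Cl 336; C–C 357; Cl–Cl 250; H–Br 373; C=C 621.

Reaction 1, by 94 kJ

Reaction 1:
  Bonds broken (reactants):
    C–C: 2 × 357 = 714
    C–H: 8 × 417 = 3336
    C=C: 1 × 621 = 621
    Cl–Cl: 1 × 250 = 250
    Σ(broken) = 4921 kJ
  Bonds formed (products):
    C–C: 3 × 357 = 1071
    C–Cl: 2 × 336 = 672
    C–H: 8 × 417 = 3336
    Σ(formed) = 5079 kJ
  ΔH_1 = 4921 − 5079 = −158 kJ
Reaction 2:
  Bonds broken (reactants):
    C–C: 2 × 357 = 714
    C–H: 8 × 417 = 3336
    C=C: 1 × 621 = 621
    H–Br: 1 × 373 = 373
    Σ(broken) = 5044 kJ
  Bonds formed (products):
    C–Br: 1 × 284 = 284
    C–C: 3 × 357 = 1071
    C–H: 9 × 417 = 3753
    Σ(formed) = 5108 kJ
  ΔH_2 = 5044 − 5108 = −64 kJ
ΔH_1 − ΔH_2 = −94 kJ, so reaction 1 has the more negative ΔH; |ΔH_1 − ΔH_2| = 94 kJ.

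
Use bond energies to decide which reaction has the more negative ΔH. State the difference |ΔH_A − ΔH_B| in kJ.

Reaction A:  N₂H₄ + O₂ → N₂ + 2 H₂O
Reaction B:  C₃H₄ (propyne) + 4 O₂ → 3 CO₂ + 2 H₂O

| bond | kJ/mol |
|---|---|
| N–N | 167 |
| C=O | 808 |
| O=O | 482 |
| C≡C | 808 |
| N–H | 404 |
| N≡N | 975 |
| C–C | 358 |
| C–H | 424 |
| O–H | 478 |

Reaction B, by 1348 kJ

Reaction A:
  Bonds broken (reactants):
    N–H: 4 × 404 = 1616
    N–N: 1 × 167 = 167
    O=O: 1 × 482 = 482
    Σ(broken) = 2265 kJ
  Bonds formed (products):
    N≡N: 1 × 975 = 975
    O–H: 4 × 478 = 1912
    Σ(formed) = 2887 kJ
  ΔH_A = 2265 − 2887 = −622 kJ
Reaction B:
  Bonds broken (reactants):
    C≡C: 1 × 808 = 808
    C–C: 1 × 358 = 358
    C–H: 4 × 424 = 1696
    O=O: 4 × 482 = 1928
    Σ(broken) = 4790 kJ
  Bonds formed (products):
    C=O: 6 × 808 = 4848
    O–H: 4 × 478 = 1912
    Σ(formed) = 6760 kJ
  ΔH_B = 4790 − 6760 = −1970 kJ
ΔH_A − ΔH_B = +1348 kJ, so reaction B has the more negative ΔH; |ΔH_A − ΔH_B| = 1348 kJ.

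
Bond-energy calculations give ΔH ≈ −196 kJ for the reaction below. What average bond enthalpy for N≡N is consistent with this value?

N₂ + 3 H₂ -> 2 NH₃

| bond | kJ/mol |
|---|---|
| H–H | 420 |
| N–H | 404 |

Let D be the N≡N bond energy.
Σ(broken) = 3×420 + 1×D = 1260 + D
Σ(formed) = 6×404 = 2424
ΔH = Σ(broken) − Σ(formed) = (1260 + D) − (2424) = −1164 + D
Setting this equal to −196 kJ gives D = 968 kJ/mol.

D(N≡N) ≈ 968 kJ/mol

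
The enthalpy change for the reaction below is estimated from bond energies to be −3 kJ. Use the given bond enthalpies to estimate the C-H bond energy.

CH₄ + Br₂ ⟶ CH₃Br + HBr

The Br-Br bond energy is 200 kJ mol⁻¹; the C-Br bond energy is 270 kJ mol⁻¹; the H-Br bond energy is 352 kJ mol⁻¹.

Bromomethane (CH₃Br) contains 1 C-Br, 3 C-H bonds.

D(C-H) ≈ 419 kJ/mol

Let D be the C-H bond energy.
Σ(broken) = 1×200 + 4×D = 200 + 4D
Σ(formed) = 1×270 + 3×D + 1×352 = 622 + 3D
ΔH = Σ(broken) − Σ(formed) = (200 + 4D) − (622 + 3D) = −422 + D
Setting this equal to −3 kJ gives D = 419 kJ/mol.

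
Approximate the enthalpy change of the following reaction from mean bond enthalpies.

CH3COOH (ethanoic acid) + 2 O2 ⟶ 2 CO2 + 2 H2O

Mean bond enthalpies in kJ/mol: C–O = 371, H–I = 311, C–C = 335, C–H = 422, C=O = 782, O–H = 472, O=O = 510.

ΔH ≈ −770 kJ

Bonds broken (reactants):
  C–C: 1 × 335 = 335
  C–H: 3 × 422 = 1266
  C–O: 1 × 371 = 371
  C=O: 1 × 782 = 782
  O–H: 1 × 472 = 472
  O=O: 2 × 510 = 1020
  Σ(broken) = 4246 kJ
Bonds formed (products):
  C=O: 4 × 782 = 3128
  O–H: 4 × 472 = 1888
  Σ(formed) = 5016 kJ
ΔH = Σ(broken) − Σ(formed) = 4246 − 5016 = −770 kJ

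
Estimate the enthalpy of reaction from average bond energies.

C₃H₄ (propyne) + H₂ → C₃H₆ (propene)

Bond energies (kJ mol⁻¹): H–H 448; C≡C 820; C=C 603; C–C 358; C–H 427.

Bonds broken (reactants):
  C≡C: 1 × 820 = 820
  C–C: 1 × 358 = 358
  C–H: 4 × 427 = 1708
  H–H: 1 × 448 = 448
  Σ(broken) = 3334 kJ
Bonds formed (products):
  C–C: 1 × 358 = 358
  C–H: 6 × 427 = 2562
  C=C: 1 × 603 = 603
  Σ(formed) = 3523 kJ
ΔH = Σ(broken) − Σ(formed) = 3334 − 3523 = −189 kJ

ΔH ≈ −189 kJ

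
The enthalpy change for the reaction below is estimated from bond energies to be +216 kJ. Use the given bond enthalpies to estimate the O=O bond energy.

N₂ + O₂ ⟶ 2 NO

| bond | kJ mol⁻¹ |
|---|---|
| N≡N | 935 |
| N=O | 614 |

D(O=O) ≈ 509 kJ/mol

Let D be the O=O bond energy.
Σ(broken) = 1×935 + 1×D = 935 + D
Σ(formed) = 2×614 = 1228
ΔH = Σ(broken) − Σ(formed) = (935 + D) − (1228) = −293 + D
Setting this equal to +216 kJ gives D = 509 kJ/mol.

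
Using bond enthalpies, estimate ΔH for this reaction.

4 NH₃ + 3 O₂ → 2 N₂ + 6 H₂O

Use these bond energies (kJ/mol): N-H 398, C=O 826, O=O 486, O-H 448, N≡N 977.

Bonds broken (reactants):
  N-H: 12 × 398 = 4776
  O=O: 3 × 486 = 1458
  Σ(broken) = 6234 kJ
Bonds formed (products):
  N≡N: 2 × 977 = 1954
  O-H: 12 × 448 = 5376
  Σ(formed) = 7330 kJ
ΔH = Σ(broken) − Σ(formed) = 6234 − 7330 = −1096 kJ

ΔH ≈ −1096 kJ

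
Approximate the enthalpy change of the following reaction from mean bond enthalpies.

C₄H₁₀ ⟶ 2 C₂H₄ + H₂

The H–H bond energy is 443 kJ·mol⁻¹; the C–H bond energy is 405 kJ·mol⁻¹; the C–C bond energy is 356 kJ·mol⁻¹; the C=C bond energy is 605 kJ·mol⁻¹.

Bonds broken (reactants):
  C–C: 3 × 356 = 1068
  C–H: 10 × 405 = 4050
  Σ(broken) = 5118 kJ
Bonds formed (products):
  C–H: 8 × 405 = 3240
  C=C: 2 × 605 = 1210
  H–H: 1 × 443 = 443
  Σ(formed) = 4893 kJ
ΔH = Σ(broken) − Σ(formed) = 5118 − 4893 = +225 kJ

ΔH ≈ +225 kJ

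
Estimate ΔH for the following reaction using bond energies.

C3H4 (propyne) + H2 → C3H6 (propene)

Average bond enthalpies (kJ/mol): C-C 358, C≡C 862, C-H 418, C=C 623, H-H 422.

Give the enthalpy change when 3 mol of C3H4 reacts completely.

ΔH = −525 kJ

Bonds broken (reactants):
  C≡C: 1 × 862 = 862
  C-C: 1 × 358 = 358
  C-H: 4 × 418 = 1672
  H-H: 1 × 422 = 422
  Σ(broken) = 3314 kJ
Bonds formed (products):
  C-C: 1 × 358 = 358
  C-H: 6 × 418 = 2508
  C=C: 1 × 623 = 623
  Σ(formed) = 3489 kJ
ΔH = Σ(broken) − Σ(formed) = 3314 − 3489 = −175 kJ
For 3× the reaction as written: 3 × (−175) = −525 kJ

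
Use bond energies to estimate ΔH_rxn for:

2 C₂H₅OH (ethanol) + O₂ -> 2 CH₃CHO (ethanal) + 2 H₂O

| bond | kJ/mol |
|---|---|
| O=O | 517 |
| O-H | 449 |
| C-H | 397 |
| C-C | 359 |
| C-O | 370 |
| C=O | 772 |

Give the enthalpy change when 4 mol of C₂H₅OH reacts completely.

Bonds broken (reactants):
  C-C: 2 × 359 = 718
  C-H: 10 × 397 = 3970
  C-O: 2 × 370 = 740
  O-H: 2 × 449 = 898
  O=O: 1 × 517 = 517
  Σ(broken) = 6843 kJ
Bonds formed (products):
  C-C: 2 × 359 = 718
  C-H: 8 × 397 = 3176
  C=O: 2 × 772 = 1544
  O-H: 4 × 449 = 1796
  Σ(formed) = 7234 kJ
ΔH = Σ(broken) − Σ(formed) = 6843 − 7234 = −391 kJ
For 2× the reaction as written: 2 × (−391) = −782 kJ

ΔH = −782 kJ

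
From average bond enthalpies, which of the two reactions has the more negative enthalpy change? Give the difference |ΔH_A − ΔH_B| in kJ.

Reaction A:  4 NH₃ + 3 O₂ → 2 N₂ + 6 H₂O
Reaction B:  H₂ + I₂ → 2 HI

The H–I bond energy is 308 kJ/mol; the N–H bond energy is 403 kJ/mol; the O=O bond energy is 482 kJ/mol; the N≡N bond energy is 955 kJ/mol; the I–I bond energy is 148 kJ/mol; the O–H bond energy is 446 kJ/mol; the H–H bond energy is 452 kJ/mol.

Reaction A:
  Bonds broken (reactants):
    N–H: 12 × 403 = 4836
    O=O: 3 × 482 = 1446
    Σ(broken) = 6282 kJ
  Bonds formed (products):
    N≡N: 2 × 955 = 1910
    O–H: 12 × 446 = 5352
    Σ(formed) = 7262 kJ
  ΔH_A = 6282 − 7262 = −980 kJ
Reaction B:
  Bonds broken (reactants):
    H–H: 1 × 452 = 452
    I–I: 1 × 148 = 148
    Σ(broken) = 600 kJ
  Bonds formed (products):
    H–I: 2 × 308 = 616
    Σ(formed) = 616 kJ
  ΔH_B = 600 − 616 = −16 kJ
ΔH_A − ΔH_B = −964 kJ, so reaction A has the more negative ΔH; |ΔH_A − ΔH_B| = 964 kJ.

Reaction A, by 964 kJ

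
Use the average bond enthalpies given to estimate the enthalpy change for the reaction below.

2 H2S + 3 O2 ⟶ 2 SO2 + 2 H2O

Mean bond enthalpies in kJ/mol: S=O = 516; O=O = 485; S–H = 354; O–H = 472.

Bonds broken (reactants):
  O=O: 3 × 485 = 1455
  S–H: 4 × 354 = 1416
  Σ(broken) = 2871 kJ
Bonds formed (products):
  O–H: 4 × 472 = 1888
  S=O: 4 × 516 = 2064
  Σ(formed) = 3952 kJ
ΔH = Σ(broken) − Σ(formed) = 2871 − 3952 = −1081 kJ

ΔH ≈ −1081 kJ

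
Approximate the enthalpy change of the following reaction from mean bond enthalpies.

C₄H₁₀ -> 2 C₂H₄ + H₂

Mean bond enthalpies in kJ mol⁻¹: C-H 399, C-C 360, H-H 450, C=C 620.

Bonds broken (reactants):
  C-C: 3 × 360 = 1080
  C-H: 10 × 399 = 3990
  Σ(broken) = 5070 kJ
Bonds formed (products):
  C-H: 8 × 399 = 3192
  C=C: 2 × 620 = 1240
  H-H: 1 × 450 = 450
  Σ(formed) = 4882 kJ
ΔH = Σ(broken) − Σ(formed) = 5070 − 4882 = +188 kJ

ΔH ≈ +188 kJ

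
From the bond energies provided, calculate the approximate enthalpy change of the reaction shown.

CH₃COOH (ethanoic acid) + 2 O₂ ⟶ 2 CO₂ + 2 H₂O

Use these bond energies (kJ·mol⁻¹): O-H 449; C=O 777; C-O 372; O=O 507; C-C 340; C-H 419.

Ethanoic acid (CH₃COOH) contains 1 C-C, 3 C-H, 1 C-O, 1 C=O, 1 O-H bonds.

Bonds broken (reactants):
  C-C: 1 × 340 = 340
  C-H: 3 × 419 = 1257
  C-O: 1 × 372 = 372
  C=O: 1 × 777 = 777
  O-H: 1 × 449 = 449
  O=O: 2 × 507 = 1014
  Σ(broken) = 4209 kJ
Bonds formed (products):
  C=O: 4 × 777 = 3108
  O-H: 4 × 449 = 1796
  Σ(formed) = 4904 kJ
ΔH = Σ(broken) − Σ(formed) = 4209 − 4904 = −695 kJ

ΔH ≈ −695 kJ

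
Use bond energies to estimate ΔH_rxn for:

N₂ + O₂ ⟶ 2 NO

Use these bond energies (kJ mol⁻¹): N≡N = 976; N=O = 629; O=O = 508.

ΔH ≈ +226 kJ

Bonds broken (reactants):
  N≡N: 1 × 976 = 976
  O=O: 1 × 508 = 508
  Σ(broken) = 1484 kJ
Bonds formed (products):
  N=O: 2 × 629 = 1258
  Σ(formed) = 1258 kJ
ΔH = Σ(broken) − Σ(formed) = 1484 − 1258 = +226 kJ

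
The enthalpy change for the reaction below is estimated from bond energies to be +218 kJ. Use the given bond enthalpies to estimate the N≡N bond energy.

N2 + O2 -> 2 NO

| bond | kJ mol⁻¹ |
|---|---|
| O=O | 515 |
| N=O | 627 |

Let D be the N≡N bond energy.
Σ(broken) = 1×D + 1×515 = 515 + D
Σ(formed) = 2×627 = 1254
ΔH = Σ(broken) − Σ(formed) = (515 + D) − (1254) = −739 + D
Setting this equal to +218 kJ gives D = 957 kJ/mol.

D(N≡N) ≈ 957 kJ/mol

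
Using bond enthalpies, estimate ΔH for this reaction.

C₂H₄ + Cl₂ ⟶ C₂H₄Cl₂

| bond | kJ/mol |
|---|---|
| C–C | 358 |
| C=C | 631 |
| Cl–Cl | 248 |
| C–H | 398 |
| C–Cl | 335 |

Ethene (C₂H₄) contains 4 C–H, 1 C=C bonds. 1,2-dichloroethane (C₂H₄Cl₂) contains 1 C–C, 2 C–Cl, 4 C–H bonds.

ΔH ≈ −149 kJ

Bonds broken (reactants):
  C–H: 4 × 398 = 1592
  C=C: 1 × 631 = 631
  Cl–Cl: 1 × 248 = 248
  Σ(broken) = 2471 kJ
Bonds formed (products):
  C–C: 1 × 358 = 358
  C–Cl: 2 × 335 = 670
  C–H: 4 × 398 = 1592
  Σ(formed) = 2620 kJ
ΔH = Σ(broken) − Σ(formed) = 2471 − 2620 = −149 kJ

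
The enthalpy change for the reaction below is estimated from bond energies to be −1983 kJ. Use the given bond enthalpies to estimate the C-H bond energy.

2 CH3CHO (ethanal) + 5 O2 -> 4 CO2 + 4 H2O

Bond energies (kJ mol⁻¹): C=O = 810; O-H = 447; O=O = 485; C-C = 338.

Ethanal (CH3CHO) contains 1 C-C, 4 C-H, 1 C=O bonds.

Let D be the C-H bond energy.
Σ(broken) = 2×338 + 8×D + 2×810 + 5×485 = 4721 + 8D
Σ(formed) = 8×810 + 8×447 = 10056
ΔH = Σ(broken) − Σ(formed) = (4721 + 8D) − (10056) = −5335 + 8D
Setting this equal to −1983 kJ gives 8D = 3352, so D = 419 kJ/mol.

D(C-H) ≈ 419 kJ/mol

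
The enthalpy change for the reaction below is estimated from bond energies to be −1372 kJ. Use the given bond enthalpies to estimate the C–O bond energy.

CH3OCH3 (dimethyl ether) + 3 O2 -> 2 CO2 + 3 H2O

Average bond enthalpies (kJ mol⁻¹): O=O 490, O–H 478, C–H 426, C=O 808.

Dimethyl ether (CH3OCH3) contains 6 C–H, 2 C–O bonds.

D(C–O) ≈ 351 kJ/mol

Let D be the C–O bond energy.
Σ(broken) = 6×426 + 2×D + 3×490 = 4026 + 2D
Σ(formed) = 4×808 + 6×478 = 6100
ΔH = Σ(broken) − Σ(formed) = (4026 + 2D) − (6100) = −2074 + 2D
Setting this equal to −1372 kJ gives 2D = 702, so D = 351 kJ/mol.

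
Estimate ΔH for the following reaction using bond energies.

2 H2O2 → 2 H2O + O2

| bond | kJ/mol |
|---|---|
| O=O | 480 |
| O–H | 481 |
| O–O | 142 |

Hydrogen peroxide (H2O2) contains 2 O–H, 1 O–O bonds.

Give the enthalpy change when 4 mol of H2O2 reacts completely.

ΔH = −392 kJ

Bonds broken (reactants):
  O–H: 4 × 481 = 1924
  O–O: 2 × 142 = 284
  Σ(broken) = 2208 kJ
Bonds formed (products):
  O–H: 4 × 481 = 1924
  O=O: 1 × 480 = 480
  Σ(formed) = 2404 kJ
ΔH = Σ(broken) − Σ(formed) = 2208 − 2404 = −196 kJ
For 2× the reaction as written: 2 × (−196) = −392 kJ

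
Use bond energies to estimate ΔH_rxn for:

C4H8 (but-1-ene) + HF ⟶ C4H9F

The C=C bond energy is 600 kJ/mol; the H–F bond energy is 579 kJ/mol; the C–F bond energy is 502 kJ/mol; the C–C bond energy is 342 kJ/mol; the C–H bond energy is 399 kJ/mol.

Bonds broken (reactants):
  C–C: 2 × 342 = 684
  C–H: 8 × 399 = 3192
  C=C: 1 × 600 = 600
  H–F: 1 × 579 = 579
  Σ(broken) = 5055 kJ
Bonds formed (products):
  C–C: 3 × 342 = 1026
  C–F: 1 × 502 = 502
  C–H: 9 × 399 = 3591
  Σ(formed) = 5119 kJ
ΔH = Σ(broken) − Σ(formed) = 5055 − 5119 = −64 kJ

ΔH ≈ −64 kJ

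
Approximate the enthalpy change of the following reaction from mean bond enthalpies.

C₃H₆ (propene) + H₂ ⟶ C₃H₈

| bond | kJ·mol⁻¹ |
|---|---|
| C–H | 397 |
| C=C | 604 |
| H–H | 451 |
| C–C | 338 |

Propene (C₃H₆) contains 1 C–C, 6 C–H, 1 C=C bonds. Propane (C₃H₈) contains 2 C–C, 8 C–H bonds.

ΔH ≈ −77 kJ

Bonds broken (reactants):
  C–C: 1 × 338 = 338
  C–H: 6 × 397 = 2382
  C=C: 1 × 604 = 604
  H–H: 1 × 451 = 451
  Σ(broken) = 3775 kJ
Bonds formed (products):
  C–C: 2 × 338 = 676
  C–H: 8 × 397 = 3176
  Σ(formed) = 3852 kJ
ΔH = Σ(broken) − Σ(formed) = 3775 − 3852 = −77 kJ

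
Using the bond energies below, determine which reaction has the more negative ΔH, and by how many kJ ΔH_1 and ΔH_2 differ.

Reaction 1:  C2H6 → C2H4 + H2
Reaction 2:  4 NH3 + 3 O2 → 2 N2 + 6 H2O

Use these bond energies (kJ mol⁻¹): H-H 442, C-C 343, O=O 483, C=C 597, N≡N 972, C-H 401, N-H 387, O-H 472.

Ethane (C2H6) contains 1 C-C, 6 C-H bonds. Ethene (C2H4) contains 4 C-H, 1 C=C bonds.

Reaction 1:
  Bonds broken (reactants):
    C-C: 1 × 343 = 343
    C-H: 6 × 401 = 2406
    Σ(broken) = 2749 kJ
  Bonds formed (products):
    C-H: 4 × 401 = 1604
    C=C: 1 × 597 = 597
    H-H: 1 × 442 = 442
    Σ(formed) = 2643 kJ
  ΔH_1 = 2749 − 2643 = +106 kJ
Reaction 2:
  Bonds broken (reactants):
    N-H: 12 × 387 = 4644
    O=O: 3 × 483 = 1449
    Σ(broken) = 6093 kJ
  Bonds formed (products):
    N≡N: 2 × 972 = 1944
    O-H: 12 × 472 = 5664
    Σ(formed) = 7608 kJ
  ΔH_2 = 6093 − 7608 = −1515 kJ
ΔH_1 − ΔH_2 = +1621 kJ, so reaction 2 has the more negative ΔH; |ΔH_1 − ΔH_2| = 1621 kJ.

Reaction 2, by 1621 kJ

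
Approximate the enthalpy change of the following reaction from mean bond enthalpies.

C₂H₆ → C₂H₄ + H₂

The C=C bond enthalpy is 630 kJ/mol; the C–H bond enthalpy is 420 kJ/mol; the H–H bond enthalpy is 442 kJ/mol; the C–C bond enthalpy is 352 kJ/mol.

ΔH ≈ +120 kJ

Bonds broken (reactants):
  C–C: 1 × 352 = 352
  C–H: 6 × 420 = 2520
  Σ(broken) = 2872 kJ
Bonds formed (products):
  C–H: 4 × 420 = 1680
  C=C: 1 × 630 = 630
  H–H: 1 × 442 = 442
  Σ(formed) = 2752 kJ
ΔH = Σ(broken) − Σ(formed) = 2872 − 2752 = +120 kJ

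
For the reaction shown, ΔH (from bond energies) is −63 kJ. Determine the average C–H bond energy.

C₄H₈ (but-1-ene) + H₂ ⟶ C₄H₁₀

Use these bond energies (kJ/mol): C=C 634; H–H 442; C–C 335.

Let D be the C–H bond energy.
Σ(broken) = 2×335 + 8×D + 1×634 + 1×442 = 1746 + 8D
Σ(formed) = 3×335 + 10×D = 1005 + 10D
ΔH = Σ(broken) − Σ(formed) = (1746 + 8D) − (1005 + 10D) = +741 − 2D
Setting this equal to −63 kJ gives 2D = 804, so D = 402 kJ/mol.

D(C–H) ≈ 402 kJ/mol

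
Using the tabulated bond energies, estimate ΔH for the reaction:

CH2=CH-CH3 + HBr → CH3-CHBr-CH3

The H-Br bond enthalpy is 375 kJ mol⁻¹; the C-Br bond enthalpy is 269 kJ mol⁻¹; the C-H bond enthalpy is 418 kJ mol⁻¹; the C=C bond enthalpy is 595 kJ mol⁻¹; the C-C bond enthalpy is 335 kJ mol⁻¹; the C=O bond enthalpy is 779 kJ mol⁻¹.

ΔH ≈ −52 kJ

Bonds broken (reactants):
  C-C: 1 × 335 = 335
  C-H: 6 × 418 = 2508
  C=C: 1 × 595 = 595
  H-Br: 1 × 375 = 375
  Σ(broken) = 3813 kJ
Bonds formed (products):
  C-Br: 1 × 269 = 269
  C-C: 2 × 335 = 670
  C-H: 7 × 418 = 2926
  Σ(formed) = 3865 kJ
ΔH = Σ(broken) − Σ(formed) = 3813 − 3865 = −52 kJ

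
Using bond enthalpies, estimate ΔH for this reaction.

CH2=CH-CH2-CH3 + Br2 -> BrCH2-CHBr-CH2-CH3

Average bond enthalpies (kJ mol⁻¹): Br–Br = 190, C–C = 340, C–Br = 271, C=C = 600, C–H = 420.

ΔH ≈ −92 kJ

Bonds broken (reactants):
  Br–Br: 1 × 190 = 190
  C–C: 2 × 340 = 680
  C–H: 8 × 420 = 3360
  C=C: 1 × 600 = 600
  Σ(broken) = 4830 kJ
Bonds formed (products):
  C–Br: 2 × 271 = 542
  C–C: 3 × 340 = 1020
  C–H: 8 × 420 = 3360
  Σ(formed) = 4922 kJ
ΔH = Σ(broken) − Σ(formed) = 4830 − 4922 = −92 kJ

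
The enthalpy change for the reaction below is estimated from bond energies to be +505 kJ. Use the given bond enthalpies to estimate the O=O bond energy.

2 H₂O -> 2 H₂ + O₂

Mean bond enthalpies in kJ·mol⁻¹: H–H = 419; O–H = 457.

D(O=O) ≈ 485 kJ/mol

Let D be the O=O bond energy.
Σ(broken) = 4×457 = 1828
Σ(formed) = 2×419 + 1×D = 838 + D
ΔH = Σ(broken) − Σ(formed) = (1828) − (838 + D) = +990 − D
Setting this equal to +505 kJ gives D = 485 kJ/mol.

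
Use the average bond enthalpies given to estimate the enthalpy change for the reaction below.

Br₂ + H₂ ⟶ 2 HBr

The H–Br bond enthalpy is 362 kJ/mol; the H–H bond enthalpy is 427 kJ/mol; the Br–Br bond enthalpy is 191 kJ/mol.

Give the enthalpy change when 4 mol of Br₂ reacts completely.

Bonds broken (reactants):
  Br–Br: 1 × 191 = 191
  H–H: 1 × 427 = 427
  Σ(broken) = 618 kJ
Bonds formed (products):
  H–Br: 2 × 362 = 724
  Σ(formed) = 724 kJ
ΔH = Σ(broken) − Σ(formed) = 618 − 724 = −106 kJ
For 4× the reaction as written: 4 × (−106) = −424 kJ

ΔH = −424 kJ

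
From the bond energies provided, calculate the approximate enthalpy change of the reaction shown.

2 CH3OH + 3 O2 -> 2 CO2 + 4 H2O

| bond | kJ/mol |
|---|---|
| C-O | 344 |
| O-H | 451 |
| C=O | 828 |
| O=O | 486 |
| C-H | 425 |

ΔH ≈ −1322 kJ

Bonds broken (reactants):
  C-H: 6 × 425 = 2550
  C-O: 2 × 344 = 688
  O-H: 2 × 451 = 902
  O=O: 3 × 486 = 1458
  Σ(broken) = 5598 kJ
Bonds formed (products):
  C=O: 4 × 828 = 3312
  O-H: 8 × 451 = 3608
  Σ(formed) = 6920 kJ
ΔH = Σ(broken) − Σ(formed) = 5598 − 6920 = −1322 kJ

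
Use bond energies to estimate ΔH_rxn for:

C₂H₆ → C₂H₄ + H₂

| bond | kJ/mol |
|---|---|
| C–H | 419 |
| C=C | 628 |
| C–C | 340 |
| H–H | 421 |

Bonds broken (reactants):
  C–C: 1 × 340 = 340
  C–H: 6 × 419 = 2514
  Σ(broken) = 2854 kJ
Bonds formed (products):
  C–H: 4 × 419 = 1676
  C=C: 1 × 628 = 628
  H–H: 1 × 421 = 421
  Σ(formed) = 2725 kJ
ΔH = Σ(broken) − Σ(formed) = 2854 − 2725 = +129 kJ

ΔH ≈ +129 kJ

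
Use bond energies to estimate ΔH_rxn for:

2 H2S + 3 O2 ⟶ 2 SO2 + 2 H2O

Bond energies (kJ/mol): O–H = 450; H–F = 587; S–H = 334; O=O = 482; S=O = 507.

ΔH ≈ −1046 kJ

Bonds broken (reactants):
  O=O: 3 × 482 = 1446
  S–H: 4 × 334 = 1336
  Σ(broken) = 2782 kJ
Bonds formed (products):
  O–H: 4 × 450 = 1800
  S=O: 4 × 507 = 2028
  Σ(formed) = 3828 kJ
ΔH = Σ(broken) − Σ(formed) = 2782 − 3828 = −1046 kJ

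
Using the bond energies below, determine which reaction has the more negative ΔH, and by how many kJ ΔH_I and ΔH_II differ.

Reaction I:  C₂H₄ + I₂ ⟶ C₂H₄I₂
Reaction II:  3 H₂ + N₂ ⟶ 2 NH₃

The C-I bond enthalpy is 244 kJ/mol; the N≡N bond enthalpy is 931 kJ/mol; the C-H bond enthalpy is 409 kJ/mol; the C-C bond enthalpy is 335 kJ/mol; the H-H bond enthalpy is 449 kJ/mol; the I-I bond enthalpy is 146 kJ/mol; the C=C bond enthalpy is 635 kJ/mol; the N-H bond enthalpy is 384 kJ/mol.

Reaction I:
  Bonds broken (reactants):
    C-H: 4 × 409 = 1636
    C=C: 1 × 635 = 635
    I-I: 1 × 146 = 146
    Σ(broken) = 2417 kJ
  Bonds formed (products):
    C-C: 1 × 335 = 335
    C-H: 4 × 409 = 1636
    C-I: 2 × 244 = 488
    Σ(formed) = 2459 kJ
  ΔH_I = 2417 − 2459 = −42 kJ
Reaction II:
  Bonds broken (reactants):
    H-H: 3 × 449 = 1347
    N≡N: 1 × 931 = 931
    Σ(broken) = 2278 kJ
  Bonds formed (products):
    N-H: 6 × 384 = 2304
    Σ(formed) = 2304 kJ
  ΔH_II = 2278 − 2304 = −26 kJ
ΔH_I − ΔH_II = −16 kJ, so reaction I has the more negative ΔH; |ΔH_I − ΔH_II| = 16 kJ.

Reaction I, by 16 kJ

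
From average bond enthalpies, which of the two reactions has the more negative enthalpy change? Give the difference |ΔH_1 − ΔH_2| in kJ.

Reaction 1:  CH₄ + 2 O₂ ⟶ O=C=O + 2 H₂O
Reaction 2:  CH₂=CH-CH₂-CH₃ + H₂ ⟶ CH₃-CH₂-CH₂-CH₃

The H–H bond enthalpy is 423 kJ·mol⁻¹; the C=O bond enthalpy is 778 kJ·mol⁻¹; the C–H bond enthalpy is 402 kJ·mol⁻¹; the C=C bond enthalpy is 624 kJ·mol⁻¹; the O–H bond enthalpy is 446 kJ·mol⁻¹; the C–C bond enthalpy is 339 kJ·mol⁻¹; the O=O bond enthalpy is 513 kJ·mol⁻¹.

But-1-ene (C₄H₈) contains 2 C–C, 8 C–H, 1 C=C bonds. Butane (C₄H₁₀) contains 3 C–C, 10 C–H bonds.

Reaction 1:
  Bonds broken (reactants):
    C–H: 4 × 402 = 1608
    O=O: 2 × 513 = 1026
    Σ(broken) = 2634 kJ
  Bonds formed (products):
    C=O: 2 × 778 = 1556
    O–H: 4 × 446 = 1784
    Σ(formed) = 3340 kJ
  ΔH_1 = 2634 − 3340 = −706 kJ
Reaction 2:
  Bonds broken (reactants):
    C–C: 2 × 339 = 678
    C–H: 8 × 402 = 3216
    C=C: 1 × 624 = 624
    H–H: 1 × 423 = 423
    Σ(broken) = 4941 kJ
  Bonds formed (products):
    C–C: 3 × 339 = 1017
    C–H: 10 × 402 = 4020
    Σ(formed) = 5037 kJ
  ΔH_2 = 4941 − 5037 = −96 kJ
ΔH_1 − ΔH_2 = −610 kJ, so reaction 1 has the more negative ΔH; |ΔH_1 − ΔH_2| = 610 kJ.

Reaction 1, by 610 kJ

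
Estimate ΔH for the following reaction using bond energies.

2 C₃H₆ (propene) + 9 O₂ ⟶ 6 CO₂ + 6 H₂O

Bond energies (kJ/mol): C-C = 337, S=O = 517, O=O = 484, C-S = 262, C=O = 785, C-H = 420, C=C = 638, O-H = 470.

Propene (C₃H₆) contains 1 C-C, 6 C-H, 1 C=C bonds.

ΔH ≈ −3714 kJ

Bonds broken (reactants):
  C-C: 2 × 337 = 674
  C-H: 12 × 420 = 5040
  C=C: 2 × 638 = 1276
  O=O: 9 × 484 = 4356
  Σ(broken) = 11346 kJ
Bonds formed (products):
  C=O: 12 × 785 = 9420
  O-H: 12 × 470 = 5640
  Σ(formed) = 15060 kJ
ΔH = Σ(broken) − Σ(formed) = 11346 − 15060 = −3714 kJ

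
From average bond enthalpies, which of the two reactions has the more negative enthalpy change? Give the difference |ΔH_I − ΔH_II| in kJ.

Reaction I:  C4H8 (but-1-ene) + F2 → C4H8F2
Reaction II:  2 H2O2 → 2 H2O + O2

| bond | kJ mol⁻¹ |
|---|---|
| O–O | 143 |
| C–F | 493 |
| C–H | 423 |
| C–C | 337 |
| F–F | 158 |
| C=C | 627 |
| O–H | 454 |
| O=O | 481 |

Reaction I:
  Bonds broken (reactants):
    C–C: 2 × 337 = 674
    C–H: 8 × 423 = 3384
    C=C: 1 × 627 = 627
    F–F: 1 × 158 = 158
    Σ(broken) = 4843 kJ
  Bonds formed (products):
    C–C: 3 × 337 = 1011
    C–F: 2 × 493 = 986
    C–H: 8 × 423 = 3384
    Σ(formed) = 5381 kJ
  ΔH_I = 4843 − 5381 = −538 kJ
Reaction II:
  Bonds broken (reactants):
    O–H: 4 × 454 = 1816
    O–O: 2 × 143 = 286
    Σ(broken) = 2102 kJ
  Bonds formed (products):
    O–H: 4 × 454 = 1816
    O=O: 1 × 481 = 481
    Σ(formed) = 2297 kJ
  ΔH_II = 2102 − 2297 = −195 kJ
ΔH_I − ΔH_II = −343 kJ, so reaction I has the more negative ΔH; |ΔH_I − ΔH_II| = 343 kJ.

Reaction I, by 343 kJ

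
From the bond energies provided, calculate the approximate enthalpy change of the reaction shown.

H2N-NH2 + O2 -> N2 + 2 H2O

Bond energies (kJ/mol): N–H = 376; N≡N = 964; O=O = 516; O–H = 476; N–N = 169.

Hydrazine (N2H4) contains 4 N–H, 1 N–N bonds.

ΔH ≈ −679 kJ

Bonds broken (reactants):
  N–H: 4 × 376 = 1504
  N–N: 1 × 169 = 169
  O=O: 1 × 516 = 516
  Σ(broken) = 2189 kJ
Bonds formed (products):
  N≡N: 1 × 964 = 964
  O–H: 4 × 476 = 1904
  Σ(formed) = 2868 kJ
ΔH = Σ(broken) − Σ(formed) = 2189 − 2868 = −679 kJ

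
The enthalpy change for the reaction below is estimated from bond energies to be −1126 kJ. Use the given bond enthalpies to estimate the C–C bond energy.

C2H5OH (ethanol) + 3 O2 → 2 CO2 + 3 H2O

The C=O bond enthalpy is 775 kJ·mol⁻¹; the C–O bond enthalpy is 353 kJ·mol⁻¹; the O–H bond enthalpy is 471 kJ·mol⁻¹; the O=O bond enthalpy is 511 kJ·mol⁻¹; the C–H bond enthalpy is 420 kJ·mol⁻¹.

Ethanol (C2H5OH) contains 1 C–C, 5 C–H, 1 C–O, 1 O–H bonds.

Let D be the C–C bond energy.
Σ(broken) = 1×D + 5×420 + 1×353 + 1×471 + 3×511 = 4457 + D
Σ(formed) = 4×775 + 6×471 = 5926
ΔH = Σ(broken) − Σ(formed) = (4457 + D) − (5926) = −1469 + D
Setting this equal to −1126 kJ gives D = 343 kJ/mol.

D(C–C) ≈ 343 kJ/mol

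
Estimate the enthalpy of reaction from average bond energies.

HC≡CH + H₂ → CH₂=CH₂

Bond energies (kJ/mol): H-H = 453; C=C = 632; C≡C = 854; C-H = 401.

ΔH ≈ −127 kJ

Bonds broken (reactants):
  C≡C: 1 × 854 = 854
  C-H: 2 × 401 = 802
  H-H: 1 × 453 = 453
  Σ(broken) = 2109 kJ
Bonds formed (products):
  C-H: 4 × 401 = 1604
  C=C: 1 × 632 = 632
  Σ(formed) = 2236 kJ
ΔH = Σ(broken) − Σ(formed) = 2109 − 2236 = −127 kJ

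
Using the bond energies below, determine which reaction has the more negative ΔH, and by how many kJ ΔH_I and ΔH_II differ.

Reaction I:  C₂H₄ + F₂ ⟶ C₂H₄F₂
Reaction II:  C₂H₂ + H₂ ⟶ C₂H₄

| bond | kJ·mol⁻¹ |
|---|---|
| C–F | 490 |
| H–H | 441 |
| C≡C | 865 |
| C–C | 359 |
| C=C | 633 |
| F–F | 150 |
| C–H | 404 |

Reaction I, by 421 kJ

Reaction I:
  Bonds broken (reactants):
    C–H: 4 × 404 = 1616
    C=C: 1 × 633 = 633
    F–F: 1 × 150 = 150
    Σ(broken) = 2399 kJ
  Bonds formed (products):
    C–C: 1 × 359 = 359
    C–F: 2 × 490 = 980
    C–H: 4 × 404 = 1616
    Σ(formed) = 2955 kJ
  ΔH_I = 2399 − 2955 = −556 kJ
Reaction II:
  Bonds broken (reactants):
    C≡C: 1 × 865 = 865
    C–H: 2 × 404 = 808
    H–H: 1 × 441 = 441
    Σ(broken) = 2114 kJ
  Bonds formed (products):
    C–H: 4 × 404 = 1616
    C=C: 1 × 633 = 633
    Σ(formed) = 2249 kJ
  ΔH_II = 2114 − 2249 = −135 kJ
ΔH_I − ΔH_II = −421 kJ, so reaction I has the more negative ΔH; |ΔH_I − ΔH_II| = 421 kJ.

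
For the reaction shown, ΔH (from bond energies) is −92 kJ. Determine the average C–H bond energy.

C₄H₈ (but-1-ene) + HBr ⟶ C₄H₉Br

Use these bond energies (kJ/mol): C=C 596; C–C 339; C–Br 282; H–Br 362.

Let D be the C–H bond energy.
Σ(broken) = 2×339 + 8×D + 1×596 + 1×362 = 1636 + 8D
Σ(formed) = 1×282 + 3×339 + 9×D = 1299 + 9D
ΔH = Σ(broken) − Σ(formed) = (1636 + 8D) − (1299 + 9D) = +337 − D
Setting this equal to −92 kJ gives D = 429 kJ/mol.

D(C–H) ≈ 429 kJ/mol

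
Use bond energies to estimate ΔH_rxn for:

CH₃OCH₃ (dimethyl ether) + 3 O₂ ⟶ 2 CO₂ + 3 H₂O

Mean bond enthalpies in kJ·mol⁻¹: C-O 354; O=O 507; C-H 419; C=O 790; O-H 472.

Bonds broken (reactants):
  C-H: 6 × 419 = 2514
  C-O: 2 × 354 = 708
  O=O: 3 × 507 = 1521
  Σ(broken) = 4743 kJ
Bonds formed (products):
  C=O: 4 × 790 = 3160
  O-H: 6 × 472 = 2832
  Σ(formed) = 5992 kJ
ΔH = Σ(broken) − Σ(formed) = 4743 − 5992 = −1249 kJ

ΔH ≈ −1249 kJ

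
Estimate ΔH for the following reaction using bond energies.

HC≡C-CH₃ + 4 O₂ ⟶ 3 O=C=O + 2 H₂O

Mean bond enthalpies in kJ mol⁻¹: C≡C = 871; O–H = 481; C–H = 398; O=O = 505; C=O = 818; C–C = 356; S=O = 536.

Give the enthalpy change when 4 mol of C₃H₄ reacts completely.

Bonds broken (reactants):
  C≡C: 1 × 871 = 871
  C–C: 1 × 356 = 356
  C–H: 4 × 398 = 1592
  O=O: 4 × 505 = 2020
  Σ(broken) = 4839 kJ
Bonds formed (products):
  C=O: 6 × 818 = 4908
  O–H: 4 × 481 = 1924
  Σ(formed) = 6832 kJ
ΔH = Σ(broken) − Σ(formed) = 4839 − 6832 = −1993 kJ
For 4× the reaction as written: 4 × (−1993) = −7972 kJ

ΔH = −7972 kJ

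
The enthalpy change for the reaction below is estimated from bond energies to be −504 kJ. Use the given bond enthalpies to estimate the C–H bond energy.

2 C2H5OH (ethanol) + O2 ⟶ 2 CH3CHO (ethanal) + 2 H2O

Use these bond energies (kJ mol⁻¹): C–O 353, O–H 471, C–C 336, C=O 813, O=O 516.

Let D be the C–H bond energy.
Σ(broken) = 2×336 + 10×D + 2×353 + 2×471 + 1×516 = 2836 + 10D
Σ(formed) = 2×336 + 8×D + 2×813 + 4×471 = 4182 + 8D
ΔH = Σ(broken) − Σ(formed) = (2836 + 10D) − (4182 + 8D) = −1346 + 2D
Setting this equal to −504 kJ gives 2D = 842, so D = 421 kJ/mol.

D(C–H) ≈ 421 kJ/mol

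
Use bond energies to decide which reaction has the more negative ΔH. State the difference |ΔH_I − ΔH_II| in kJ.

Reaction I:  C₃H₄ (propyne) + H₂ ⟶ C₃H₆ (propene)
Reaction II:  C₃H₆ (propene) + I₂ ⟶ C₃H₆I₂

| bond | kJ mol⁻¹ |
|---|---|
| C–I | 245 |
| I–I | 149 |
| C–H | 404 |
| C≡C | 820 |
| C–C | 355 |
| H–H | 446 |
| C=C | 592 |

Reaction I:
  Bonds broken (reactants):
    C≡C: 1 × 820 = 820
    C–C: 1 × 355 = 355
    C–H: 4 × 404 = 1616
    H–H: 1 × 446 = 446
    Σ(broken) = 3237 kJ
  Bonds formed (products):
    C–C: 1 × 355 = 355
    C–H: 6 × 404 = 2424
    C=C: 1 × 592 = 592
    Σ(formed) = 3371 kJ
  ΔH_I = 3237 − 3371 = −134 kJ
Reaction II:
  Bonds broken (reactants):
    C–C: 1 × 355 = 355
    C–H: 6 × 404 = 2424
    C=C: 1 × 592 = 592
    I–I: 1 × 149 = 149
    Σ(broken) = 3520 kJ
  Bonds formed (products):
    C–C: 2 × 355 = 710
    C–H: 6 × 404 = 2424
    C–I: 2 × 245 = 490
    Σ(formed) = 3624 kJ
  ΔH_II = 3520 − 3624 = −104 kJ
ΔH_I − ΔH_II = −30 kJ, so reaction I has the more negative ΔH; |ΔH_I − ΔH_II| = 30 kJ.

Reaction I, by 30 kJ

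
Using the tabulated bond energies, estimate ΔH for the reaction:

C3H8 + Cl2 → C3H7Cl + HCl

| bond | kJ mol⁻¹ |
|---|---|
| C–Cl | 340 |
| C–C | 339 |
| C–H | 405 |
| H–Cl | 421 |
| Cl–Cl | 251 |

Bonds broken (reactants):
  C–C: 2 × 339 = 678
  C–H: 8 × 405 = 3240
  Cl–Cl: 1 × 251 = 251
  Σ(broken) = 4169 kJ
Bonds formed (products):
  C–C: 2 × 339 = 678
  C–Cl: 1 × 340 = 340
  C–H: 7 × 405 = 2835
  H–Cl: 1 × 421 = 421
  Σ(formed) = 4274 kJ
ΔH = Σ(broken) − Σ(formed) = 4169 − 4274 = −105 kJ

ΔH ≈ −105 kJ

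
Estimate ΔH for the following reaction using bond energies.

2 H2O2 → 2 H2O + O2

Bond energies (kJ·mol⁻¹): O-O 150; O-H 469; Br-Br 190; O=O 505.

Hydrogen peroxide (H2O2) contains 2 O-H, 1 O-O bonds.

Bonds broken (reactants):
  O-H: 4 × 469 = 1876
  O-O: 2 × 150 = 300
  Σ(broken) = 2176 kJ
Bonds formed (products):
  O-H: 4 × 469 = 1876
  O=O: 1 × 505 = 505
  Σ(formed) = 2381 kJ
ΔH = Σ(broken) − Σ(formed) = 2176 − 2381 = −205 kJ

ΔH ≈ −205 kJ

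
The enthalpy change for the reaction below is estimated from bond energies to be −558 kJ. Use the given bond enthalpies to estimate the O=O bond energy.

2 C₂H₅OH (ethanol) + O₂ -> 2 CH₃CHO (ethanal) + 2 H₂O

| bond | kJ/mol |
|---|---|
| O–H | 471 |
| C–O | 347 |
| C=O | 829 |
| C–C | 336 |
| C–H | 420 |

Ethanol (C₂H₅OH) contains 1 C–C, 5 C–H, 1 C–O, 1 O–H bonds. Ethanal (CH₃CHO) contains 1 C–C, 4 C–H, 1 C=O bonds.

D(O=O) ≈ 508 kJ/mol

Let D be the O=O bond energy.
Σ(broken) = 2×336 + 10×420 + 2×347 + 2×471 + 1×D = 6508 + D
Σ(formed) = 2×336 + 8×420 + 2×829 + 4×471 = 7574
ΔH = Σ(broken) − Σ(formed) = (6508 + D) − (7574) = −1066 + D
Setting this equal to −558 kJ gives D = 508 kJ/mol.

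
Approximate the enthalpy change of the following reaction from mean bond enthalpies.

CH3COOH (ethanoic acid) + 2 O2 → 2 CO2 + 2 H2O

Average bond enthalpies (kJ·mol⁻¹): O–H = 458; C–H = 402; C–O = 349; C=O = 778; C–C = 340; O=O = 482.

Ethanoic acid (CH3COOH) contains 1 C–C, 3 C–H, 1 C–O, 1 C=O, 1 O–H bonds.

Bonds broken (reactants):
  C–C: 1 × 340 = 340
  C–H: 3 × 402 = 1206
  C–O: 1 × 349 = 349
  C=O: 1 × 778 = 778
  O–H: 1 × 458 = 458
  O=O: 2 × 482 = 964
  Σ(broken) = 4095 kJ
Bonds formed (products):
  C=O: 4 × 778 = 3112
  O–H: 4 × 458 = 1832
  Σ(formed) = 4944 kJ
ΔH = Σ(broken) − Σ(formed) = 4095 − 4944 = −849 kJ

ΔH ≈ −849 kJ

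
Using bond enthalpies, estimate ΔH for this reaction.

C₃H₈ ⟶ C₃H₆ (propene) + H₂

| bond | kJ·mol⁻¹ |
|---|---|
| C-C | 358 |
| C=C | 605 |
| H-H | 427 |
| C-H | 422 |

Bonds broken (reactants):
  C-C: 2 × 358 = 716
  C-H: 8 × 422 = 3376
  Σ(broken) = 4092 kJ
Bonds formed (products):
  C-C: 1 × 358 = 358
  C-H: 6 × 422 = 2532
  C=C: 1 × 605 = 605
  H-H: 1 × 427 = 427
  Σ(formed) = 3922 kJ
ΔH = Σ(broken) − Σ(formed) = 4092 − 3922 = +170 kJ

ΔH ≈ +170 kJ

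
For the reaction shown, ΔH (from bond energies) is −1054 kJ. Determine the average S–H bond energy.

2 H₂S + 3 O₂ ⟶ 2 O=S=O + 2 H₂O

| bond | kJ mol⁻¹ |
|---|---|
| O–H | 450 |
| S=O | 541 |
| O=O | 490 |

Let D be the S–H bond energy.
Σ(broken) = 3×490 + 4×D = 1470 + 4D
Σ(formed) = 4×450 + 4×541 = 3964
ΔH = Σ(broken) − Σ(formed) = (1470 + 4D) − (3964) = −2494 + 4D
Setting this equal to −1054 kJ gives 4D = 1440, so D = 360 kJ/mol.

D(S–H) ≈ 360 kJ/mol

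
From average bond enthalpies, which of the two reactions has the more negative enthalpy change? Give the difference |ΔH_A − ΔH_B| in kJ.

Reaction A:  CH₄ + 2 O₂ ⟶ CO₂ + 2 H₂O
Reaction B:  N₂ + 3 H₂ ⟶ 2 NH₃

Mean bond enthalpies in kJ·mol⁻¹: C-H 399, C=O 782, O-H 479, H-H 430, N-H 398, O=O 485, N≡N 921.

Reaction A:
  Bonds broken (reactants):
    C-H: 4 × 399 = 1596
    O=O: 2 × 485 = 970
    Σ(broken) = 2566 kJ
  Bonds formed (products):
    C=O: 2 × 782 = 1564
    O-H: 4 × 479 = 1916
    Σ(formed) = 3480 kJ
  ΔH_A = 2566 − 3480 = −914 kJ
Reaction B:
  Bonds broken (reactants):
    H-H: 3 × 430 = 1290
    N≡N: 1 × 921 = 921
    Σ(broken) = 2211 kJ
  Bonds formed (products):
    N-H: 6 × 398 = 2388
    Σ(formed) = 2388 kJ
  ΔH_B = 2211 − 2388 = −177 kJ
ΔH_A − ΔH_B = −737 kJ, so reaction A has the more negative ΔH; |ΔH_A − ΔH_B| = 737 kJ.

Reaction A, by 737 kJ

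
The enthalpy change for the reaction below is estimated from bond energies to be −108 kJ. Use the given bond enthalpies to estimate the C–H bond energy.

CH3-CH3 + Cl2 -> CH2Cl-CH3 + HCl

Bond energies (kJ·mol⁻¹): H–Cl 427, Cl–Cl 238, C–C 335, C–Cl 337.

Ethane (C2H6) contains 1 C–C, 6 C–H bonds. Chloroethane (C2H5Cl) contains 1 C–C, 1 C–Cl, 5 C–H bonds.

D(C–H) ≈ 418 kJ/mol

Let D be the C–H bond energy.
Σ(broken) = 1×335 + 6×D + 1×238 = 573 + 6D
Σ(formed) = 1×335 + 1×337 + 5×D + 1×427 = 1099 + 5D
ΔH = Σ(broken) − Σ(formed) = (573 + 6D) − (1099 + 5D) = −526 + D
Setting this equal to −108 kJ gives D = 418 kJ/mol.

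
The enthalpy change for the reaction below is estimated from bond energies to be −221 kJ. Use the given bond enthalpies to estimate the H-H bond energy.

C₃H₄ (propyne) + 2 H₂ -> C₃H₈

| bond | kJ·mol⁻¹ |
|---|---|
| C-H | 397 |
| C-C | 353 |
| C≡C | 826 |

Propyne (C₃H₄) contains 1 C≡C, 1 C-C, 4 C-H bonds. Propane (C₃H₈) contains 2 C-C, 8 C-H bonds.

D(H-H) ≈ 447 kJ/mol

Let D be the H-H bond energy.
Σ(broken) = 1×826 + 1×353 + 4×397 + 2×D = 2767 + 2D
Σ(formed) = 2×353 + 8×397 = 3882
ΔH = Σ(broken) − Σ(formed) = (2767 + 2D) − (3882) = −1115 + 2D
Setting this equal to −221 kJ gives 2D = 894, so D = 447 kJ/mol.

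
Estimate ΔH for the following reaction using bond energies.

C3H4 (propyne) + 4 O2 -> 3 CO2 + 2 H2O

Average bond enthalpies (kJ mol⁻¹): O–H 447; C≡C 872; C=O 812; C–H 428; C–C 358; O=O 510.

Bonds broken (reactants):
  C≡C: 1 × 872 = 872
  C–C: 1 × 358 = 358
  C–H: 4 × 428 = 1712
  O=O: 4 × 510 = 2040
  Σ(broken) = 4982 kJ
Bonds formed (products):
  C=O: 6 × 812 = 4872
  O–H: 4 × 447 = 1788
  Σ(formed) = 6660 kJ
ΔH = Σ(broken) − Σ(formed) = 4982 − 6660 = −1678 kJ

ΔH ≈ −1678 kJ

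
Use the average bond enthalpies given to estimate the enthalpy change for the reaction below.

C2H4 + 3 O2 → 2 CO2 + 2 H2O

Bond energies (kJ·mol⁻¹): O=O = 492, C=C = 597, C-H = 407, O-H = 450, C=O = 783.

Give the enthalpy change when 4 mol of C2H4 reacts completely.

ΔH = −4924 kJ

Bonds broken (reactants):
  C-H: 4 × 407 = 1628
  C=C: 1 × 597 = 597
  O=O: 3 × 492 = 1476
  Σ(broken) = 3701 kJ
Bonds formed (products):
  C=O: 4 × 783 = 3132
  O-H: 4 × 450 = 1800
  Σ(formed) = 4932 kJ
ΔH = Σ(broken) − Σ(formed) = 3701 − 4932 = −1231 kJ
For 4× the reaction as written: 4 × (−1231) = −4924 kJ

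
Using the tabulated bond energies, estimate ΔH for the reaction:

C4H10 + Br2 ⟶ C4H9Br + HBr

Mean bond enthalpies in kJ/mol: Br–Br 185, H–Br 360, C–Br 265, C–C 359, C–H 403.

Bonds broken (reactants):
  Br–Br: 1 × 185 = 185
  C–C: 3 × 359 = 1077
  C–H: 10 × 403 = 4030
  Σ(broken) = 5292 kJ
Bonds formed (products):
  C–Br: 1 × 265 = 265
  C–C: 3 × 359 = 1077
  C–H: 9 × 403 = 3627
  H–Br: 1 × 360 = 360
  Σ(formed) = 5329 kJ
ΔH = Σ(broken) − Σ(formed) = 5292 − 5329 = −37 kJ

ΔH ≈ −37 kJ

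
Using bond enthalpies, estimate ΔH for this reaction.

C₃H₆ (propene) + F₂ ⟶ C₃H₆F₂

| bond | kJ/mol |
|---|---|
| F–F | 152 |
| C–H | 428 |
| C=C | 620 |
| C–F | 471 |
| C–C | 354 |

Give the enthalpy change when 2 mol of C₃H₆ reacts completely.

ΔH = −1048 kJ

Bonds broken (reactants):
  C–C: 1 × 354 = 354
  C–H: 6 × 428 = 2568
  C=C: 1 × 620 = 620
  F–F: 1 × 152 = 152
  Σ(broken) = 3694 kJ
Bonds formed (products):
  C–C: 2 × 354 = 708
  C–F: 2 × 471 = 942
  C–H: 6 × 428 = 2568
  Σ(formed) = 4218 kJ
ΔH = Σ(broken) − Σ(formed) = 3694 − 4218 = −524 kJ
For 2× the reaction as written: 2 × (−524) = −1048 kJ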